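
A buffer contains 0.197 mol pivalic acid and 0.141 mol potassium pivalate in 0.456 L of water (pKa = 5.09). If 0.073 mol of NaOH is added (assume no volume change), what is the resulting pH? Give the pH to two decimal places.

After neutralization: n((CH3)3CCOOH) = 0.124 mol, n((CH3)3CCOO-) = 0.214 mol.
pH = pKa + log([A⁻]/[HA]) = 5.09 + log(0.214/0.124) = 5.09 +0.237

pH = 5.33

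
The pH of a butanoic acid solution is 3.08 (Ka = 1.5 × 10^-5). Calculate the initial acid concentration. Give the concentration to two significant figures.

[H+] = 10^(-3.08) = 8.32 × 10^-4 M = x
Ka = x²/(C₀ − x) ⇒ C₀ = x + x²/Ka
C₀ = 8.32 × 10^-4 + (8.32 × 10^-4)²/(1.5 × 10^-5) = 4.70 × 10^-2 M

C₀ = 4.7 × 10^-2 M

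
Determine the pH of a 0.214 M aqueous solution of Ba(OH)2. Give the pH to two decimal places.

Ba(OH)2 is a strong base (each formula unit releases 2 OH-); [OH-] = 0.428 M.
pOH = -log(0.428) = 0.37
pH = 14.00 - 0.37 = 13.63

pH = 13.63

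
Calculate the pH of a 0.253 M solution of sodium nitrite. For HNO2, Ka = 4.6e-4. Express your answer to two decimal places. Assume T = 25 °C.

pH = 8.37

NO2- is the conjugate base of the weak acid HNO2.
Kb = Kw/Ka = 1.0×10^-14 / 4.6 × 10^-4 = 2.17 × 10^-11
From the ICE table, Kb = x²/(0.253 − x) = 2.17 × 10^-11.
Assume x ≪ 0.253: x ≈ √(2.17 × 10^-11 × 0.253) = 2.34 × 10^-6 M
pOH = −log(2.34 × 10^-6) = 5.63; pH = 14.00 − 5.63 = 8.37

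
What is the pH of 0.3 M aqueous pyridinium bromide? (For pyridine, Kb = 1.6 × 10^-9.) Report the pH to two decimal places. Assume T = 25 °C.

pH = 2.86

C5H5NH+ is the conjugate acid of the weak base C5H5N.
Ka = Kw/Kb = 1.0×10^-14 / 1.6 × 10^-9 = 6.25 × 10^-6
From the ICE table, Ka = x²/(0.3 − x) = 6.25 × 10^-6.
Since Ka ≪ C₀, x ≈ √(Ka·C₀) = 1.37 × 10^-3 M.
pH = −log[H+] = −log(1.37 × 10^-3) = 2.86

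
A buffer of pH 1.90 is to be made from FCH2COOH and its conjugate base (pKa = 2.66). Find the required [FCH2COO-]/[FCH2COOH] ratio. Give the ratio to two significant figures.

ratio = 0.17

pH = pKa + log(r) ⇒ log(r) = 1.90 − 2.66 = -0.76
r = [FCH2COO-]/[FCH2COOH] = 10^(-0.76) = 0.174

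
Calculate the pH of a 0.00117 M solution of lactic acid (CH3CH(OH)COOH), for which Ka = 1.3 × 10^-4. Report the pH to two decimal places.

pH = 3.48

CH3CH(OH)COOH ⇌ CH3CH(OH)COO- + H+
Ka = [H+]²/(0.00117 − [H+]) = 1.3 × 10^-4
The 5% rule fails; solving [H+]² + Ka·[H+] − Ka·C₀ = 0 exactly:
[H+] = [−0.00013 + √(0.00013² + 6.08e-07)]/2 = 3.30 × 10^-4 M
pH = −log(3.30 × 10^-4) = 3.48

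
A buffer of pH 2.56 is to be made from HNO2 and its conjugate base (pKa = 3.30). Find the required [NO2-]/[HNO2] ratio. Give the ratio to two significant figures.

pH = pKa + log(r) ⇒ log(r) = 2.56 − 3.30 = -0.74
r = [NO2-]/[HNO2] = 10^(-0.74) = 0.182

ratio = 0.18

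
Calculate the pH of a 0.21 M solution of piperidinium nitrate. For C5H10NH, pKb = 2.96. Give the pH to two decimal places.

C5H10NH2+ is the conjugate acid of the weak base C5H10NH.
Kb = 10^(−2.96) = 1.10 × 10^-3
Ka = Kw/Kb = 1.0×10^-14 / 1.10 × 10^-3 = 9.09 × 10^-12
From the ICE table, Ka = [H+]²/(0.21 − [H+]) = 9.09 × 10^-12.
Since Ka ≪ C₀, [H+] ≈ √(Ka·C₀) = 1.38 × 10^-6 M.
([H+]/C₀ = 0.00066% < 5%, so the approximation holds.)
pH = −log[H+] = −log(1.38 × 10^-6) = 5.86

pH = 5.86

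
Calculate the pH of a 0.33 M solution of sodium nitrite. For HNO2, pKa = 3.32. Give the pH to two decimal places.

NO2- is the conjugate base of the weak acid HNO2.
Ka = 10^(−3.32) = 4.79 × 10^-4
Kb = Kw/Ka = 1.0×10^-14 / 4.79 × 10^-4 = 2.09 × 10^-11
Kb = x²/(0.33 − x) = 2.09 × 10^-11
Assume x ≪ 0.33: x ≈ √(2.09 × 10^-11 × 0.33) = 2.63 × 10^-6 M
(x/C₀ = 0.0008% < 5%, so the approximation holds.)
pOH = −log(2.63 × 10^-6) = 5.58; pH = 14.00 − 5.58 = 8.42

pH = 8.42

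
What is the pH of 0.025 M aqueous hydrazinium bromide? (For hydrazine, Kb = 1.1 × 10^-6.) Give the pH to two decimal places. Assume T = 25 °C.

N2H5+ is the conjugate acid of the weak base N2H4.
Ka = Kw/Kb = 1.0×10^-14 / 1.1 × 10^-6 = 9.09 × 10^-9
Let x = [H+] at equilibrium. Ka = x²/(0.025 − x).
Since Ka ≪ C₀, x ≈ √(Ka·C₀) = 1.51 × 10^-5 M.
pH = −log(1.51 × 10^-5) = 4.82

pH = 4.82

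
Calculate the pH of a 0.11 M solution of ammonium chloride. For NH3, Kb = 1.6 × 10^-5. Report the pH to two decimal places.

pH = 5.08

NH4+ is the conjugate acid of the weak base NH3.
Ka = Kw/Kb = 1.0×10^-14 / 1.6 × 10^-5 = 6.25 × 10^-10
From the ICE table, Ka = x²/(0.11 − x) = 6.25 × 10^-10.
Neglecting x in the denominator: x = √(6.25 × 10^-10 × 0.11) = 8.29 × 10^-6 M
(x/C₀ = 0.0075% < 5%, so the approximation holds.)
pH = −log[H+] = −log(8.29 × 10^-6) = 5.08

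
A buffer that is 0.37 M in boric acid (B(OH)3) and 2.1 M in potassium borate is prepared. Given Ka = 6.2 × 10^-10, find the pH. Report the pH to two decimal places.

pH = 9.96

pKa = −log(6.2 × 10^-10) = 9.208
Using pH = pKa + log([base]/[acid]) with [base]/[acid] = 2.1/0.37:
pH = 9.208 + (+0.754) = 9.96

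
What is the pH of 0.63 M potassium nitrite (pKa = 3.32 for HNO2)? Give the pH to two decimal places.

NO2- is the conjugate base of the weak acid HNO2.
Ka = 10^(−3.32) = 4.79 × 10^-4
Kb = Kw/Ka = 1.0×10^-14 / 4.79 × 10^-4 = 2.09 × 10^-11
From the ICE table, Kb = x²/(0.63 − x) = 2.09 × 10^-11.
Since Kb ≪ C₀, x ≈ √(Kb·C₀) = 3.63 × 10^-6 M.
(x/C₀ = 0.00058% < 5%, so the approximation holds.)
pOH = 5.44, so pH = 14.00 − pOH = 8.56

pH = 8.56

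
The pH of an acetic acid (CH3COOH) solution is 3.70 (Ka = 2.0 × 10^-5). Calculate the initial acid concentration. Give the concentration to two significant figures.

C₀ = 2.2 × 10^-3 M

[H+] = 10^(-3.70) = 2.00 × 10^-4 M = x
Ka = x²/(C₀ − x) ⇒ C₀ = x + x²/Ka
C₀ = 2.00 × 10^-4 + (2.00 × 10^-4)²/(2.0 × 10^-5) = 2.20 × 10^-3 M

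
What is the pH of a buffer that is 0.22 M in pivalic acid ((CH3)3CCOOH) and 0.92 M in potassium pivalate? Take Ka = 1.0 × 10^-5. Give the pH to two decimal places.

pKa = −log(1.0 × 10^-5) = 5.000
Henderson–Hasselbalch: pH = pKa + log([(CH3)3CCOO-]/[(CH3)3CCOOH]) = 5.000 + log(0.92/0.22)
pH = 5.000 + (+0.621) = 5.62

pH = 5.62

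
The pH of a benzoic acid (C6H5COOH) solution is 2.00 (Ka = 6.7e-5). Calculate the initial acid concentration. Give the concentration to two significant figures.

C₀ = 1.5 M

[H+] = 10^(-2.00) = 1.00 × 10^-2 M = x
Ka = x²/(C₀ − x) ⇒ C₀ = x + x²/Ka
C₀ = 1.00 × 10^-2 + (1.00 × 10^-2)²/(6.7 × 10^-5) = 1.50 M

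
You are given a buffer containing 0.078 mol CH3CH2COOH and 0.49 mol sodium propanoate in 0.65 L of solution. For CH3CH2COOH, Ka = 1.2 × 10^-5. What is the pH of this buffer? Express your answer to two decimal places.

pKa = −log(1.2 × 10^-5) = 4.921
Henderson–Hasselbalch: pH = pKa + log([CH3CH2COO-]/[CH3CH2COOH]) = 4.921 + log(0.49/0.078)
pH = 4.921 + (+0.798) = 5.72

pH = 5.72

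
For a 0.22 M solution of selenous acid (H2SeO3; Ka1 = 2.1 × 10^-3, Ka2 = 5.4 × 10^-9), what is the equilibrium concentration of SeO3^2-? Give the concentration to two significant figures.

5.4 × 10^-9 M

First ionization gives [H+] ≈ [HSeO3-] = 2.05 × 10^-2 M.
Second step: Ka2 = [H+][SeO3^2-]/[HSeO3-] ≈ [SeO3^2-] (since [H+] ≈ [HSeO3-]).
So [SeO3^2-] ≈ Ka2.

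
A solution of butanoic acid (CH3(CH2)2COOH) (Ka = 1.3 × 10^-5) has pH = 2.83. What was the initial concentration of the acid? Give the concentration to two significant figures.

C₀ = 1.7 × 10^-1 M

[H+] = 10^(-2.83) = 1.48 × 10^-3 M = x
Ka = x²/(C₀ − x) ⇒ C₀ = x + x²/Ka
C₀ = 1.48 × 10^-3 + (1.48 × 10^-3)²/(1.3 × 10^-5) = 1.70 × 10^-1 M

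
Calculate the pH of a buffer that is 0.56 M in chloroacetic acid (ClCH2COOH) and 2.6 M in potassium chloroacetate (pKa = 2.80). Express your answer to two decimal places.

Using pH = pKa + log([base]/[acid]) with [base]/[acid] = 2.6/0.56:
pH = 2.80 + (+0.667) = 3.47

pH = 3.47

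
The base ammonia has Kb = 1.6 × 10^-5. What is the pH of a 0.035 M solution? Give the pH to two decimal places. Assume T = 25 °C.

pH = 10.87

NH3 + H2O ⇌ NH4+ + OH-
Let x = [OH-] at equilibrium. Kb = x²/(0.035 − x).
Assume x ≪ 0.035: x ≈ √(1.6 × 10^-5 × 0.035) = 7.48 × 10^-4 M
(x/C₀ = 2.1% < 5%, so the approximation holds.)
pOH = 3.13, so pH = 14.00 − pOH = 10.87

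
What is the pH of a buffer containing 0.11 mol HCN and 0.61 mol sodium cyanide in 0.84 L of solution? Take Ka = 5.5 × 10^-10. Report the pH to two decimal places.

pH = 10.00

pKa = −log(5.5 × 10^-10) = 9.260
pH = pKa + log([A⁻]/[HA]) = 9.260 + log(0.61/0.11)
pH = 9.260 + (+0.744) = 10.00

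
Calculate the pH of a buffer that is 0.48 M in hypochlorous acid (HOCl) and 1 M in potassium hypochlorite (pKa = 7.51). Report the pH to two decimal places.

pH = 7.83

pH = pKa + log([A⁻]/[HA]) = 7.51 + log(1/0.48)
pH = 7.51 + (+0.319) = 7.83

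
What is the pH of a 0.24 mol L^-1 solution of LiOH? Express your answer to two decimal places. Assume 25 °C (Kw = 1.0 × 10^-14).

pH = 13.38

LiOH is a strong base; [OH-] = 0.24 M.
pOH = -log(0.24) = 0.62
pH = 14.00 - 0.62 = 13.38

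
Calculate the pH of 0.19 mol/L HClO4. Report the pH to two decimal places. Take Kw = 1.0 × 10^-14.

HClO4 is a strong acid and dissociates completely, so [H+] = 0.19 M.
pH = -log(0.19) = 0.72

pH = 0.72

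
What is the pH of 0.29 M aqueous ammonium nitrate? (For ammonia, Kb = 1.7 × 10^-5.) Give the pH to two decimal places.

pH = 4.88

NH4+ is the conjugate acid of the weak base NH3.
Ka = Kw/Kb = 1.0×10^-14 / 1.7 × 10^-5 = 5.88 × 10^-10
Ka = x²/(0.29 − x) = 5.88 × 10^-10
Since Ka ≪ C₀, x ≈ √(Ka·C₀) = 1.31 × 10^-5 M.
(x/C₀ = 0.0045% < 5%, so the approximation holds.)
pH = −log(1.31 × 10^-5) = 4.88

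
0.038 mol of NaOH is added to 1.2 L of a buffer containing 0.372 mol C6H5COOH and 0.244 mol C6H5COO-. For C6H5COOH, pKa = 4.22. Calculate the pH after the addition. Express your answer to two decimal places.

pH = 4.15

After neutralization: n(C6H5COOH) = 0.334 mol, n(C6H5COO-) = 0.282 mol.
pH = pKa + log([A⁻]/[HA]) = 4.22 + log(0.282/0.334) = 4.22 -0.073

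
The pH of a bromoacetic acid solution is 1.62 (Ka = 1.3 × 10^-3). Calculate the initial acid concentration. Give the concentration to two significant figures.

C₀ = 4.7 × 10^-1 M

[H+] = 10^(-1.62) = 2.40 × 10^-2 M = x
Ka = x²/(C₀ − x) ⇒ C₀ = x + x²/Ka
C₀ = 2.40 × 10^-2 + (2.40 × 10^-2)²/(1.3 × 10^-3) = 4.67 × 10^-1 M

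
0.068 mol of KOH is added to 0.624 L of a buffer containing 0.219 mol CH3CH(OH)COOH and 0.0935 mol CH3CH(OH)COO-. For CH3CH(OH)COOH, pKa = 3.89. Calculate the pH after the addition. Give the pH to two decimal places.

pH = 3.92

OH- converts CH3CH(OH)COOH to CH3CH(OH)COO-: CH3CH(OH)COOH → 0.151 mol, CH3CH(OH)COO- → 0.162 mol.
pH = pKa + log([A⁻]/[HA]) = 3.89 + log(0.162/0.151) = 3.89 +0.031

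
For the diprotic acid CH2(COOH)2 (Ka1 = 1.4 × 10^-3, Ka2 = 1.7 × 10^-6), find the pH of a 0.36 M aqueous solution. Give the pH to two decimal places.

Ka1 ≫ Ka2, so treat the first dissociation as the only significant source of H+.
Ka1 = x²/(0.36 − x) = 1.4 × 10^-3
Solving the quadratic: x = (−Ka1 + √(Ka1² + 4·Ka1·C₀))/2 = 2.18 × 10^-2 M
pH = −log(2.18 × 10^-2) = 1.66

pH = 1.66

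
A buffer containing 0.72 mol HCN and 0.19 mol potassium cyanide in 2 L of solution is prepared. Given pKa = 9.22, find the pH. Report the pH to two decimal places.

pH = pKa + log([A⁻]/[HA]) = 9.22 + log(0.19/0.72)
pH = 9.22 + (-0.579) = 8.64

pH = 8.64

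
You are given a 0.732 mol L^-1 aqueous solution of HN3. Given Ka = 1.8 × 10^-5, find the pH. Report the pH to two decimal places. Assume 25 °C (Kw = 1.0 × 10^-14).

pH = 2.44

HN3 ⇌ N3- + H+
From the ICE table, Ka = x²/(0.732 − x) = 1.8 × 10^-5.
Neglecting x in the denominator: x = √(1.8 × 10^-5 × 0.732) = 3.63 × 10^-3 M
Check: 0.5% ionized — well under 5%, approximation valid.
pH = −log[H+] = −log(3.63 × 10^-3) = 2.44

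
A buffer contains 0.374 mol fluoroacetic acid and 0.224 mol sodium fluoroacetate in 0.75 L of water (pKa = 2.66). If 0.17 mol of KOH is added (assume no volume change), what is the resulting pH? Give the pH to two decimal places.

pH = 2.95

After neutralization: n(FCH2COOH) = 0.204 mol, n(FCH2COO-) = 0.394 mol.
pH = pKa + log([A⁻]/[HA]) = 2.66 + log(0.394/0.204) = 2.66 +0.286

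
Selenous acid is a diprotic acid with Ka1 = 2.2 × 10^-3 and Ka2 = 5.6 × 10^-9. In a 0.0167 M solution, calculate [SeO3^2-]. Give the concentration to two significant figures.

First ionization gives [H+] ≈ [HSeO3-] = 5.06 × 10^-3 M.
Second step: Ka2 = [H+][SeO3^2-]/[HSeO3-] ≈ [SeO3^2-] (since [H+] ≈ [HSeO3-]).
So [SeO3^2-] ≈ Ka2.

5.6 × 10^-9 M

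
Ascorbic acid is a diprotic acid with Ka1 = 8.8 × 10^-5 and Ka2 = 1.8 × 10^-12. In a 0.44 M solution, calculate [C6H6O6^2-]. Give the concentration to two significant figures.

First ionization gives [H+] ≈ [HC6H6O6-] = 6.22 × 10^-3 M.
Second step: Ka2 = [H+][C6H6O6^2-]/[HC6H6O6-] ≈ [C6H6O6^2-] (since [H+] ≈ [HC6H6O6-]).
So [C6H6O6^2-] ≈ Ka2.

1.8 × 10^-12 M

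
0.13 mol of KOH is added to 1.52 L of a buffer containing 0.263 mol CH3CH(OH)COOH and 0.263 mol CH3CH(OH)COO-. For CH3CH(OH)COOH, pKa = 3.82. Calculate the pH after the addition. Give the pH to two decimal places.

OH- converts CH3CH(OH)COOH to CH3CH(OH)COO-: CH3CH(OH)COOH → 0.133 mol, CH3CH(OH)COO- → 0.393 mol.
pH = pKa + log([A⁻]/[HA]) = 3.82 + log(0.393/0.133) = 3.82 +0.471

pH = 4.29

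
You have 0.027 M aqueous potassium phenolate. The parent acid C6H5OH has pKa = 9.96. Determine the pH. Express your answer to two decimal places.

C6H5O- is the conjugate base of the weak acid C6H5OH.
Ka = 10^(−9.96) = 1.10 × 10^-10
Kb = Kw/Ka = 1.0×10^-14 / 1.10 × 10^-10 = 9.09 × 10^-5
From the ICE table, Kb = [OH-]²/(0.027 − [OH-]) = 9.09 × 10^-5.
The 5% rule fails; solving [OH-]² + Kb·[OH-] − Kb·C₀ = 0 exactly:
[OH-] = [−9.09e-05 + √(9.09e-05² + 9.82e-06)]/2 = 1.52 × 10^-3 M
pOH = 2.82, so pH = 14.00 − pOH = 11.18

pH = 11.18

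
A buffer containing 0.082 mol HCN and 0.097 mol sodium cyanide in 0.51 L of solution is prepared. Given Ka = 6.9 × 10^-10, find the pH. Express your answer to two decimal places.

pKa = −log(6.9 × 10^-10) = 9.161
Using pH = pKa + log([base]/[acid]) with [base]/[acid] = 0.097/0.082:
pH = 9.161 + (+0.073) = 9.23

pH = 9.23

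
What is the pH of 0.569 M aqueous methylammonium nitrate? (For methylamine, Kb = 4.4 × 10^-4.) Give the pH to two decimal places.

pH = 5.44

CH3NH3+ is the conjugate acid of the weak base CH3NH2.
Ka = Kw/Kb = 1.0×10^-14 / 4.4 × 10^-4 = 2.27 × 10^-11
From the ICE table, Ka = [H+]²/(0.569 − [H+]) = 2.27 × 10^-11.
Since Ka ≪ C₀, [H+] ≈ √(Ka·C₀) = 3.59 × 10^-6 M.
Check: 0.00063% ionized — well under 5%, approximation valid.
pH = −log[H+] = −log(3.59 × 10^-6) = 5.44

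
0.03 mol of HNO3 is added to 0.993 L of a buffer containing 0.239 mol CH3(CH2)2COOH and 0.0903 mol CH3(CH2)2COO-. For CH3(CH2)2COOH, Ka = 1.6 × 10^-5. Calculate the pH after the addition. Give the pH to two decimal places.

Added H+ converts CH3(CH2)2COO- to CH3(CH2)2COOH: CH3(CH2)2COOH → 0.269 mol, CH3(CH2)2COO- → 0.0603 mol.
pKa = −log(1.6 × 10^-5) = 4.796
Henderson–Hasselbalch with mole ratio 0.0603/0.269: pH = 4.796 + (-0.649)

pH = 4.15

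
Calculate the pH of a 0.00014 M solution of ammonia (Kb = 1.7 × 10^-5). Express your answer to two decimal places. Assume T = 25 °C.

pH = 9.61

NH3 + H2O ⇌ NH4+ + OH-
From the ICE table, Kb = [OH-]²/(0.00014 − [OH-]) = 1.7 × 10^-5.
The 5% rule fails; solving [OH-]² + Kb·[OH-] − Kb·C₀ = 0 exactly:
[OH-] = (−Kb + √(Kb² + 4·Kb·C₀))/2 = 4.10 × 10^-5 M
pOH = 4.39, so pH = 14.00 − pOH = 9.61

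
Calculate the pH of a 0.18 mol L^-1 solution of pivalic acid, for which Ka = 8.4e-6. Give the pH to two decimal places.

(CH3)3CCOOH ⇌ (CH3)3CCOO- + H+
Ka = x²/(0.18 − x) = 8.4 × 10^-6
Neglecting x in the denominator: x = √(8.4 × 10^-6 × 0.18) = 1.23 × 10^-3 M
pH = −log[H+] = −log(1.23 × 10^-3) = 2.91

pH = 2.91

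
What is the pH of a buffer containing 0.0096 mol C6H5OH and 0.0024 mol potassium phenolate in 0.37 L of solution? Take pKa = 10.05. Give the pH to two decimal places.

Henderson–Hasselbalch: pH = pKa + log([C6H5O-]/[C6H5OH]) = 10.05 + log(0.0024/0.0096)
pH = 10.05 + (-0.602) = 9.45

pH = 9.45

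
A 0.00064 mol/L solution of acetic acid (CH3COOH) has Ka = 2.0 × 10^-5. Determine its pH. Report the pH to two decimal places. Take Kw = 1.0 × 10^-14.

pH = 3.98

CH3COOH ⇌ CH3COO- + H+
Ka = [H+]²/(0.00064 − [H+]) = 2.0 × 10^-5
Here C₀/Ka ≈ 32, so the small-[H+] approximation fails. Use the quadratic:
[H+] = (−Ka + √(Ka² + 4·Ka·C₀))/2 = 1.04 × 10^-4 M
pH = −log(1.04 × 10^-4) = 3.98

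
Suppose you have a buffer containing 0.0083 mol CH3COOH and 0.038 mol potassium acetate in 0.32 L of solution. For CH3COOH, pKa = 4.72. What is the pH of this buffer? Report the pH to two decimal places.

pH = 5.38

Using pH = pKa + log([base]/[acid]) with [base]/[acid] = 0.038/0.0083:
pH = 4.72 + (+0.661) = 5.38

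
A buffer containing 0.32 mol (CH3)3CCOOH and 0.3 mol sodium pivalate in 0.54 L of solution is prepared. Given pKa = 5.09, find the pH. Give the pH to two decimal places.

pH = pKa + log([A⁻]/[HA]) = 5.09 + log(0.3/0.32)
pH = 5.09 + (-0.028) = 5.06

pH = 5.06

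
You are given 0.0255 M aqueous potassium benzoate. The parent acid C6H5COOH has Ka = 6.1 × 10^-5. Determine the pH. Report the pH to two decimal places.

C6H5COO- is the conjugate base of the weak acid C6H5COOH.
Kb = Kw/Ka = 1.0×10^-14 / 6.1 × 10^-5 = 1.64 × 10^-10
From the ICE table, Kb = x²/(0.0255 − x) = 1.64 × 10^-10.
Neglecting x in the denominator: x = √(1.64 × 10^-10 × 0.0255) = 2.04 × 10^-6 M
Check: 0.008% ionized — well under 5%, approximation valid.
pOH = 5.69, so pH = 14.00 − pOH = 8.31

pH = 8.31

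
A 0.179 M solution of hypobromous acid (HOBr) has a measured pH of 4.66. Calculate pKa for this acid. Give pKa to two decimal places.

pKa = 8.57

[H+] = 10^(-4.66) = 2.19 × 10^-5 M
At equilibrium [HA] = 0.179 − 2.19 × 10^-5 = 1.79 × 10^-1 M
Ka = [H+][A-]/[HA] = (2.19 × 10^-5)² / 1.79 × 10^-1 = 2.68 × 10^-9
pKa = -log(2.68 × 10^-9) = 8.57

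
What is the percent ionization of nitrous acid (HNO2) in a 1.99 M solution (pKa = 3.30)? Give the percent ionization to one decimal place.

HNO2 ⇌ NO2- + H+; let x = [H+] at equilibrium.
Ka = 10^(−3.30) = 5.01 × 10^-4
x ≈ √(Ka·C₀) = √(5.01 × 10^-4 × 1.99) = 3.16 × 10^-2 M
Fraction ionized = 3.16 × 10^-2 / 1.99 = 0.0159 → 1.6%

1.6%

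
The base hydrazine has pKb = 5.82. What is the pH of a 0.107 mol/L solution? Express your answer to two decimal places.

N2H4 + H2O ⇌ N2H5+ + OH-
Kb = 10^(−5.82) = 1.51 × 10^-6
Kb = [OH-]²/(0.107 − [OH-]) = 1.51 × 10^-6
Assume [OH-] ≪ 0.107: [OH-] ≈ √(1.51 × 10^-6 × 0.107) = 4.02 × 10^-4 M
Check: 0.38% ionized — well under 5%, approximation valid.
pOH = −log(4.02 × 10^-4) = 3.40; pH = 14.00 − 3.40 = 10.60

pH = 10.60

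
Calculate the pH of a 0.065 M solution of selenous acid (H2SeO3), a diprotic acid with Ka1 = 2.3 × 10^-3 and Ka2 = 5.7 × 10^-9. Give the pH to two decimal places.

pH = 1.95

Ka1 ≫ Ka2, so treat the first dissociation as the only significant source of H+.
Ka1 = x²/(0.065 − x) = 2.3 × 10^-3
Solving the quadratic: x = (−Ka1 + √(Ka1² + 4·Ka1·C₀))/2 = 1.11 × 10^-2 M
pH = −log(1.11 × 10^-2) = 1.95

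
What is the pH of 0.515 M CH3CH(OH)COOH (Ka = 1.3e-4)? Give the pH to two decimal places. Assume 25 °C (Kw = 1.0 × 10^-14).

CH3CH(OH)COOH ⇌ CH3CH(OH)COO- + H+
Ka = x²/(0.515 − x) = 1.3 × 10^-4
Since Ka ≪ C₀, x ≈ √(Ka·C₀) = 8.18 × 10^-3 M.
pH = −log(8.18 × 10^-3) = 2.09

pH = 2.09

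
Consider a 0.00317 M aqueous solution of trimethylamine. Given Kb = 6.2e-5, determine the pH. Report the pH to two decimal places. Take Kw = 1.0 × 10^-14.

pH = 10.62

(CH3)3N + H2O ⇌ (CH3)3NH+ + OH-
Kb = x²/(0.00317 − x) = 6.2 × 10^-5
The 5% rule fails; solving x² + Kb·x − Kb·C₀ = 0 exactly:
x = [−6.2e-05 + √(6.2e-05² + 7.86e-07)]/2 = 4.13 × 10^-4 M
pOH = 3.38, so pH = 14.00 − pOH = 10.62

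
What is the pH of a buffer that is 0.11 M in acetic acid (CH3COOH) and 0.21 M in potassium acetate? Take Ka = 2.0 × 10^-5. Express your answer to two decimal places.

pH = 4.98

pKa = −log(2.0 × 10^-5) = 4.699
Using pH = pKa + log([base]/[acid]) with [base]/[acid] = 0.21/0.11:
pH = 4.699 + (+0.281) = 4.98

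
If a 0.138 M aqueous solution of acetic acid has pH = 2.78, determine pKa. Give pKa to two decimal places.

[H+] = 10^(-2.78) = 1.66 × 10^-3 M
At equilibrium [HA] = 0.138 − 1.66 × 10^-3 = 1.36 × 10^-1 M
Ka = [H+][A-]/[HA] = (1.66 × 10^-3)² / 1.36 × 10^-1 = 2.03 × 10^-5
pKa = -log(2.03 × 10^-5) = 4.69

pKa = 4.69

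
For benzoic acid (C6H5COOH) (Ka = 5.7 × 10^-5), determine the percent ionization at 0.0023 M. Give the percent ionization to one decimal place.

14.6%

C6H5COOH ⇌ C6H5COO- + H+; let x = [H+] at equilibrium.
Ka = x²/(C₀ − x); solving the quadratic gives x = 3.35 × 10^-4 M.
% ionization = x/C₀ × 100% = 3.35 × 10^-4/0.0023 × 100% = 14.6%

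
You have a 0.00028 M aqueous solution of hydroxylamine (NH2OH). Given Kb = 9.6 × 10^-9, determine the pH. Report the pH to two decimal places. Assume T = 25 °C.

pH = 8.21

NH2OH + H2O ⇌ NH3OH+ + OH-
Kb = x²/(0.00028 − x) = 9.6 × 10^-9
Neglecting x in the denominator: x = √(9.6 × 10^-9 × 0.00028) = 1.64 × 10^-6 M
(x/C₀ = 0.59% < 5%, so the approximation holds.)
pOH = −log(1.64 × 10^-6) = 5.79; pH = 14.00 − 5.79 = 8.21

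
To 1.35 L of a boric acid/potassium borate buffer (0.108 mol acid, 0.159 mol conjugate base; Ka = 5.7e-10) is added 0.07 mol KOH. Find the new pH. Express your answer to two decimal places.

pH = 10.02

After neutralization: n(B(OH)3) = 0.038 mol, n(B(OH)4-) = 0.229 mol.
pKa = −log(5.7 × 10^-10) = 9.244
pH = pKa + log([A⁻]/[HA]) = 9.244 + log(0.229/0.038) = 9.244 +0.780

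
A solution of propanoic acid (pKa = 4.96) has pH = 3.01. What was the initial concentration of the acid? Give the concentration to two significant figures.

C₀ = 8.8 × 10^-2 M

[H+] = 10^(-3.01) = 9.77 × 10^-4 M = x
Ka = 10^(−4.96) = 1.10 × 10^-5
Ka = x²/(C₀ − x) ⇒ C₀ = x + x²/Ka
C₀ = 9.77 × 10^-4 + (9.77 × 10^-4)²/(1.10 × 10^-5) = 8.78 × 10^-2 M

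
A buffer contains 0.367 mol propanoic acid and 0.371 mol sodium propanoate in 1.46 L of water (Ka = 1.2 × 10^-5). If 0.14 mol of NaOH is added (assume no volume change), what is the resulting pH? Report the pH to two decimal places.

OH- converts CH3CH2COOH to CH3CH2COO-: CH3CH2COOH → 0.227 mol, CH3CH2COO- → 0.511 mol.
pKa = −log(1.2 × 10^-5) = 4.921
pH = pKa + log([A⁻]/[HA]) = 4.921 + log(0.511/0.227) = 4.921 +0.352

pH = 5.27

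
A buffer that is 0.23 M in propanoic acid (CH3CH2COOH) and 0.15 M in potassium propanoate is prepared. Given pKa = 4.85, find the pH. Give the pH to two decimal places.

pH = 4.66

Using pH = pKa + log([base]/[acid]) with [base]/[acid] = 0.15/0.23:
pH = 4.85 + (-0.186) = 4.66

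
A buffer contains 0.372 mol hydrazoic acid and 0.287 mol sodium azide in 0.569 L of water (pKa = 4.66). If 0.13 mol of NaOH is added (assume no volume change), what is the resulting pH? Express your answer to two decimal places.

After neutralization: n(HN3) = 0.242 mol, n(N3-) = 0.417 mol.
Henderson–Hasselbalch with mole ratio 0.417/0.242: pH = 4.66 + (+0.236)

pH = 4.90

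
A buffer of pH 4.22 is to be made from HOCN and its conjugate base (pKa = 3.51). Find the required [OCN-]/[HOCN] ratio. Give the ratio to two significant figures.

pH = pKa + log(r) ⇒ log(r) = 4.22 − 3.51 = +0.71
r = [OCN-]/[HOCN] = 10^(+0.71) = 5.13

ratio = 5.1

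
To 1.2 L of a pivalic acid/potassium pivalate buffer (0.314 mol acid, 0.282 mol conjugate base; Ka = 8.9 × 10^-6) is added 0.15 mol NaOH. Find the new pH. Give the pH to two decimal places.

After neutralization: n((CH3)3CCOOH) = 0.164 mol, n((CH3)3CCOO-) = 0.432 mol.
pKa = −log(8.9 × 10^-6) = 5.051
pH = pKa + log([A⁻]/[HA]) = 5.051 + log(0.432/0.164) = 5.051 +0.421

pH = 5.47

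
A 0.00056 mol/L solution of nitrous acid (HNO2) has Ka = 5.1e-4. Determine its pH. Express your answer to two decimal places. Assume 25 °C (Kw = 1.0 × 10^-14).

pH = 3.47

HNO2 ⇌ NO2- + H+
From the ICE table, Ka = [H+]²/(0.00056 − [H+]) = 5.1 × 10^-4.
The 5% rule fails; solving [H+]² + Ka·[H+] − Ka·C₀ = 0 exactly:
[H+] = (−Ka + √(Ka² + 4·Ka·C₀))/2 = 3.37 × 10^-4 M
pH = −log[H+] = −log(3.37 × 10^-4) = 3.47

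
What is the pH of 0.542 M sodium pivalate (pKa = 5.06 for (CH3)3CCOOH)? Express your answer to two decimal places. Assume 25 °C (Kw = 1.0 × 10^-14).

(CH3)3CCOO- is the conjugate base of the weak acid (CH3)3CCOOH.
Ka = 10^(−5.06) = 8.71 × 10^-6
Kb = Kw/Ka = 1.0×10^-14 / 8.71 × 10^-6 = 1.15 × 10^-9
From the ICE table, Kb = x²/(0.542 − x) = 1.15 × 10^-9.
Assume x ≪ 0.542: x ≈ √(1.15 × 10^-9 × 0.542) = 2.50 × 10^-5 M
pOH = 4.60, so pH = 14.00 − pOH = 9.40

pH = 9.40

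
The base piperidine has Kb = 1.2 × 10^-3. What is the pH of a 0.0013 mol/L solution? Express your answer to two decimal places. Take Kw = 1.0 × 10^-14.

C5H10NH + H2O ⇌ C5H10NH2+ + OH-
From the ICE table, Kb = [OH-]²/(0.0013 − [OH-]) = 1.2 × 10^-3.
The 5% rule fails; solving [OH-]² + Kb·[OH-] − Kb·C₀ = 0 exactly:
[OH-] = [−0.0012 + √(0.0012² + 6.24e-06)]/2 = 7.86 × 10^-4 M
pOH = 3.10, so pH = 14.00 − pOH = 10.90

pH = 10.90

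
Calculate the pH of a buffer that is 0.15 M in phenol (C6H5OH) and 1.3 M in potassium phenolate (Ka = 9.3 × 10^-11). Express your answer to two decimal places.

pKa = −log(9.3 × 10^-11) = 10.032
Using pH = pKa + log([base]/[acid]) with [base]/[acid] = 1.3/0.15:
pH = 10.032 + (+0.938) = 10.97

pH = 10.97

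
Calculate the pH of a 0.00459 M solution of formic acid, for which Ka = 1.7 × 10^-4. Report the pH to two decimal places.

HCOOH ⇌ HCOO- + H+
From the ICE table, Ka = [H+]²/(0.00459 − [H+]) = 1.7 × 10^-4.
Here C₀/Ka ≈ 27, so the small-[H+] approximation fails. Use the quadratic:
[H+] = [−0.00017 + √(0.00017² + 3.12e-06)]/2 = 8.02 × 10^-4 M
pH = −log[H+] = −log(8.02 × 10^-4) = 3.10

pH = 3.10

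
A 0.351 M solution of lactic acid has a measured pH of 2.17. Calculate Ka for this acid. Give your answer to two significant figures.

[H+] = 10^(-2.17) = 6.76 × 10^-3 M
At equilibrium [HA] = 0.351 − 6.76 × 10^-3 = 3.44 × 10^-1 M
Ka = [H+][A-]/[HA] = (6.76 × 10^-3)² / 3.44 × 10^-1 = 1.3 × 10^-4

Ka = 1.3 × 10^-4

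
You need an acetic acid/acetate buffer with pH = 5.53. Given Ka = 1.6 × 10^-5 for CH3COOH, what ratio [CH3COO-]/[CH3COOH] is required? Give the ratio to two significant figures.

pKa = -log(1.6 × 10^-5) = 4.796
pH = pKa + log(r) ⇒ log(r) = 5.53 − 4.796 = +0.734
r = [CH3COO-]/[CH3COOH] = 10^(+0.734) = 5.42

ratio = 5.4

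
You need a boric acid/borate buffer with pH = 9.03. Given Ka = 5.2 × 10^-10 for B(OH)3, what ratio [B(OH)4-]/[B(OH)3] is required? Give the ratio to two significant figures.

ratio = 0.56

pKa = -log(5.2 × 10^-10) = 9.284
pH = pKa + log(r) ⇒ log(r) = 9.03 − 9.284 = -0.254
r = [B(OH)4-]/[B(OH)3] = 10^(-0.254) = 0.557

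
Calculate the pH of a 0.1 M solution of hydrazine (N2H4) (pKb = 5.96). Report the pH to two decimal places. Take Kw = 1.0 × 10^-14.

N2H4 + H2O ⇌ N2H5+ + OH-
Kb = 10^(−5.96) = 1.10 × 10^-6
From the ICE table, Kb = [OH-]²/(0.1 − [OH-]) = 1.10 × 10^-6.
Neglecting [OH-] in the denominator: [OH-] = √(1.10 × 10^-6 × 0.1) = 3.32 × 10^-4 M
pOH = 3.48, so pH = 14.00 − pOH = 10.52

pH = 10.52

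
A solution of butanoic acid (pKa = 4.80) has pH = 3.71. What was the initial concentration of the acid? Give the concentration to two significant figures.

C₀ = 2.6 × 10^-3 M

[H+] = 10^(-3.71) = 1.95 × 10^-4 M = x
Ka = 10^(−4.80) = 1.58 × 10^-5
Ka = x²/(C₀ − x) ⇒ C₀ = x + x²/Ka
C₀ = 1.95 × 10^-4 + (1.95 × 10^-4)²/(1.58 × 10^-5) = 2.60 × 10^-3 M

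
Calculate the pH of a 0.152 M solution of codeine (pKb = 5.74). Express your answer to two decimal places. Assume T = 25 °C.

C18H21NO3 + H2O ⇌ C18H22NO3+ + OH-
Kb = 10^(−5.74) = 1.82 × 10^-6
From the ICE table, Kb = x²/(0.152 − x) = 1.82 × 10^-6.
Assume x ≪ 0.152: x ≈ √(1.82 × 10^-6 × 0.152) = 5.26 × 10^-4 M
(x/C₀ = 0.35% < 5%, so the approximation holds.)
pOH = 3.28, so pH = 14.00 − pOH = 10.72

pH = 10.72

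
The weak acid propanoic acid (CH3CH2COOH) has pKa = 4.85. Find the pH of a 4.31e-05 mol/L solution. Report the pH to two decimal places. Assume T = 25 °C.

pH = 4.73

CH3CH2COOH ⇌ CH3CH2COO- + H+
Ka = 10^(−4.85) = 1.41 × 10^-5
Ka = x²/(4.31e-05 − x) = 1.41 × 10^-5
Here C₀/Ka ≈ 3.06, so the small-x approximation fails. Use the quadratic:
x = [−1.41e-05 + √(1.41e-05² + 2.43e-09)]/2 = 1.86 × 10^-5 M
pH = −log[H+] = −log(1.86 × 10^-5) = 4.73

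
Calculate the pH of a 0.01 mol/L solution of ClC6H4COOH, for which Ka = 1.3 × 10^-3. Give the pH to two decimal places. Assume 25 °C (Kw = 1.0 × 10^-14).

ClC6H4COOH ⇌ ClC6H4COO- + H+
From the ICE table, Ka = x²/(0.01 − x) = 1.3 × 10^-3.
The 5% rule fails; solving x² + Ka·x − Ka·C₀ = 0 exactly:
x = (−Ka + √(Ka² + 4·Ka·C₀))/2 = 3.01 × 10^-3 M
pH = −log[H+] = −log(3.01 × 10^-3) = 2.52

pH = 2.52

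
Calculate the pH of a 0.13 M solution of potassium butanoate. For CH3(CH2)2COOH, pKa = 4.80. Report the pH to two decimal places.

pH = 8.96

CH3(CH2)2COO- is the conjugate base of the weak acid CH3(CH2)2COOH.
Ka = 10^(−4.80) = 1.58 × 10^-5
Kb = Kw/Ka = 1.0×10^-14 / 1.58 × 10^-5 = 6.33 × 10^-10
Kb = [OH-]²/(0.13 − [OH-]) = 6.33 × 10^-10
Assume [OH-] ≪ 0.13: [OH-] ≈ √(6.33 × 10^-10 × 0.13) = 9.07 × 10^-6 M
([OH-]/C₀ = 0.007% < 5%, so the approximation holds.)
pOH = 5.04, so pH = 14.00 − pOH = 8.96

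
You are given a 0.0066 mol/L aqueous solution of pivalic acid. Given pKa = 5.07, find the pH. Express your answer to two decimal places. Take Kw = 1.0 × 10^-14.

(CH3)3CCOOH ⇌ (CH3)3CCOO- + H+
Ka = 10^(−5.07) = 8.51 × 10^-6
Ka = [H+]²/(0.0066 − [H+]) = 8.51 × 10^-6
Neglecting [H+] in the denominator: [H+] = √(8.51 × 10^-6 × 0.0066) = 2.37 × 10^-4 M
pH = −log[H+] = −log(2.37 × 10^-4) = 3.63

pH = 3.63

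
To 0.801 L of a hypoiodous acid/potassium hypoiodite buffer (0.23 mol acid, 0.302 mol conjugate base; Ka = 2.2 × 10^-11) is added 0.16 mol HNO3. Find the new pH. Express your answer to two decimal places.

pH = 10.22

After neutralization: n(HOI) = 0.39 mol, n(OI-) = 0.142 mol.
pKa = −log(2.2 × 10^-11) = 10.658
Henderson–Hasselbalch with mole ratio 0.142/0.39: pH = 10.658 + (-0.439)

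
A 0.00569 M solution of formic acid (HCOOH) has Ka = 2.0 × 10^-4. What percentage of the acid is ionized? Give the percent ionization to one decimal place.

17.1%

HCOOH ⇌ HCOO- + H+; let x = [H+] at equilibrium.
Ka = x²/(C₀ − x); solving the quadratic gives x = 9.71 × 10^-4 M.
Fraction ionized = 9.71 × 10^-4 / 0.00569 = 0.1707 → 17.1%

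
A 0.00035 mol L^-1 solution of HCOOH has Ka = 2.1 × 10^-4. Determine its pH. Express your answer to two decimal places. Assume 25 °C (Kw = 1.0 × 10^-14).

HCOOH ⇌ HCOO- + H+
From the ICE table, Ka = [H+]²/(0.00035 − [H+]) = 2.1 × 10^-4.
Here C₀/Ka ≈ 1.67, so the small-[H+] approximation fails. Use the quadratic:
[H+] = [−0.00021 + √(0.00021² + 2.94e-07)]/2 = 1.86 × 10^-4 M
pH = −log(1.86 × 10^-4) = 3.73

pH = 3.73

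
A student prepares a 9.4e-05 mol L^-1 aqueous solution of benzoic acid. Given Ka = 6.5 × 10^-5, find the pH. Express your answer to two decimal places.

C6H5COOH ⇌ C6H5COO- + H+
From the ICE table, Ka = [H+]²/(9.4e-05 − [H+]) = 6.5 × 10^-5.
[H+] is not negligible relative to C₀; solve [H+]² + 6.5e-05·[H+] − 6.11e-09 = 0.
[H+] = [−6.5e-05 + √(6.5e-05² + 2.44e-08)]/2 = 5.22 × 10^-5 M
pH = −log[H+] = −log(5.22 × 10^-5) = 4.28

pH = 4.28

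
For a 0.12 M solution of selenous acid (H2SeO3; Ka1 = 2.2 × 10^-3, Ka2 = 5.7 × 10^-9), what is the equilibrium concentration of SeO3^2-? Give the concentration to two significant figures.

First ionization gives [H+] ≈ [HSeO3-] = 1.52 × 10^-2 M.
Second step: Ka2 = [H+][SeO3^2-]/[HSeO3-] ≈ [SeO3^2-] (since [H+] ≈ [HSeO3-]).
So [SeO3^2-] ≈ Ka2.

5.7 × 10^-9 M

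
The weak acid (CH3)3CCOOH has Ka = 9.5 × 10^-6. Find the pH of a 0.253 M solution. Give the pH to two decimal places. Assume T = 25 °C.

(CH3)3CCOOH ⇌ (CH3)3CCOO- + H+
Let x = [H+] at equilibrium. Ka = x²/(0.253 − x).
Since Ka ≪ C₀, x ≈ √(Ka·C₀) = 1.55 × 10^-3 M.
Check: 0.61% ionized — well under 5%, approximation valid.
pH = −log[H+] = −log(1.55 × 10^-3) = 2.81

pH = 2.81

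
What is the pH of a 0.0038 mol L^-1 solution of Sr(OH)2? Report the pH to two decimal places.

Sr(OH)2 is a strong base (each formula unit releases 2 OH-); [OH-] = 0.0076 M.
pOH = -log(0.0076) = 2.12
pH = 14.00 - 2.12 = 11.88

pH = 11.88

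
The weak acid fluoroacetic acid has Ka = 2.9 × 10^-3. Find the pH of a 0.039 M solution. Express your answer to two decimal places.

FCH2COOH ⇌ FCH2COO- + H+
Let x = [H+] at equilibrium. Ka = x²/(0.039 − x).
Here C₀/Ka ≈ 13.4, so the small-x approximation fails. Use the quadratic:
x = [−0.0029 + √(0.0029² + 0.000452)]/2 = 9.28 × 10^-3 M
pH = −log(9.28 × 10^-3) = 2.03

pH = 2.03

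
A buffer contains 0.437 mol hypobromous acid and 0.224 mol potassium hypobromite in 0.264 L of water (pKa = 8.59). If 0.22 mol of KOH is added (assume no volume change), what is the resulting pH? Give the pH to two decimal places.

pH = 8.90

OH- converts HOBr to OBr-: HOBr → 0.217 mol, OBr- → 0.444 mol.
pH = pKa + log(n_OBr-/n_HOBr) = 8.59 + log(0.444/0.217) = 8.59 + (+0.311)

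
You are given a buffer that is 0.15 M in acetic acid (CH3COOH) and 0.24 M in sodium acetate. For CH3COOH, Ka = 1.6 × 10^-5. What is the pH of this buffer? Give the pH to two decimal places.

pH = 5.00

pKa = −log(1.6 × 10^-5) = 4.796
Henderson–Hasselbalch: pH = pKa + log([CH3COO-]/[CH3COOH]) = 4.796 + log(0.24/0.15)
pH = 4.796 + (+0.204) = 5.00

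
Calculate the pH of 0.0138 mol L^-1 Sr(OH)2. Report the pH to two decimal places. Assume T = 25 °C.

Sr(OH)2 is a strong base (each formula unit releases 2 OH-); [OH-] = 0.0276 M.
pOH = -log(0.0276) = 1.56
pH = 14.00 - 1.56 = 12.44

pH = 12.44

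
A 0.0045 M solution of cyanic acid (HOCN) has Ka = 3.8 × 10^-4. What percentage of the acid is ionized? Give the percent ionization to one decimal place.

25.1%

HOCN ⇌ OCN- + H+; let x = [H+] at equilibrium.
Ka = x²/(C₀ − x); solving the quadratic gives x = 1.13 × 10^-3 M.
Fraction ionized = 1.13 × 10^-3 / 0.0045 = 0.2511 → 25.1%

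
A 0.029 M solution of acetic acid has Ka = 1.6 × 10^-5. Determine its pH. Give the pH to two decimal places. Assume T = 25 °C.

pH = 3.17

CH3COOH ⇌ CH3COO- + H+
From the ICE table, Ka = x²/(0.029 − x) = 1.6 × 10^-5.
Assume x ≪ 0.029: x ≈ √(1.6 × 10^-5 × 0.029) = 6.81 × 10^-4 M
pH = −log(6.81 × 10^-4) = 3.17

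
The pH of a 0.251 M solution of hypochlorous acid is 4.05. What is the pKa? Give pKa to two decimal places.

pKa = 7.50

[H+] = 10^(-4.05) = 8.91 × 10^-5 M
At equilibrium [HA] = 0.251 − 8.91 × 10^-5 = 2.51 × 10^-1 M
Ka = [H+][A-]/[HA] = (8.91 × 10^-5)² / 2.51 × 10^-1 = 3.16 × 10^-8
pKa = -log(3.16 × 10^-8) = 7.50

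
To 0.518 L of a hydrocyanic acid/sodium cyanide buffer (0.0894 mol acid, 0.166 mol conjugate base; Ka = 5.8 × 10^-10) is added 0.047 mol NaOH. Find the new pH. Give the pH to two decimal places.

pH = 9.94

OH- converts HCN to CN-: HCN → 0.0424 mol, CN- → 0.213 mol.
pKa = −log(5.8 × 10^-10) = 9.237
pH = pKa + log([A⁻]/[HA]) = 9.237 + log(0.213/0.0424) = 9.237 +0.701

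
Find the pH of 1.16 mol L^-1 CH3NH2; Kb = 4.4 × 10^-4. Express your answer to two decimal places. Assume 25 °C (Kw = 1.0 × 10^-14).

CH3NH2 + H2O ⇌ CH3NH3+ + OH-
Kb = x²/(1.16 − x) = 4.4 × 10^-4
Since Kb ≪ C₀, x ≈ √(Kb·C₀) = 2.26 × 10^-2 M.
(x/C₀ = 1.9% < 5%, so the approximation holds.)
pOH = 1.65, so pH = 14.00 − pOH = 12.35

pH = 12.35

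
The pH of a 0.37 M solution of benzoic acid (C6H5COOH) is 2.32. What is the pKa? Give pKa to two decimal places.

pKa = 4.20

[H+] = 10^(-2.32) = 4.79 × 10^-3 M
At equilibrium [HA] = 0.37 − 4.79 × 10^-3 = 3.65 × 10^-1 M
Ka = [H+][A-]/[HA] = (4.79 × 10^-3)² / 3.65 × 10^-1 = 6.29 × 10^-5
pKa = -log(6.29 × 10^-5) = 4.20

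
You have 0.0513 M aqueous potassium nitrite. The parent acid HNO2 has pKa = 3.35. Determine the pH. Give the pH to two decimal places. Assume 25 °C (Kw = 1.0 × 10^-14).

NO2- is the conjugate base of the weak acid HNO2.
Ka = 10^(−3.35) = 4.47 × 10^-4
Kb = Kw/Ka = 1.0×10^-14 / 4.47 × 10^-4 = 2.24 × 10^-11
From the ICE table, Kb = [OH-]²/(0.0513 − [OH-]) = 2.24 × 10^-11.
Neglecting [OH-] in the denominator: [OH-] = √(2.24 × 10^-11 × 0.0513) = 1.07 × 10^-6 M
pOH = 5.97, so pH = 14.00 − pOH = 8.03

pH = 8.03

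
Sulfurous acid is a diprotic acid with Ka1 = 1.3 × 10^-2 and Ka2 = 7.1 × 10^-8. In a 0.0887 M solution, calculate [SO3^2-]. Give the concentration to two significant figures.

First ionization gives [H+] ≈ [HSO3-] = 2.81 × 10^-2 M.
Second step: Ka2 = [H+][SO3^2-]/[HSO3-] ≈ [SO3^2-] (since [H+] ≈ [HSO3-]).
So [SO3^2-] ≈ Ka2.

7.1 × 10^-8 M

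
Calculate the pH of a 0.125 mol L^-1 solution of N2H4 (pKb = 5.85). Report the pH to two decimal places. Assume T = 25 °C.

pH = 10.62

N2H4 + H2O ⇌ N2H5+ + OH-
Kb = 10^(−5.85) = 1.41 × 10^-6
Kb = x²/(0.125 − x) = 1.41 × 10^-6
Assume x ≪ 0.125: x ≈ √(1.41 × 10^-6 × 0.125) = 4.20 × 10^-4 M
pOH = −log(4.20 × 10^-4) = 3.38; pH = 14.00 − 3.38 = 10.62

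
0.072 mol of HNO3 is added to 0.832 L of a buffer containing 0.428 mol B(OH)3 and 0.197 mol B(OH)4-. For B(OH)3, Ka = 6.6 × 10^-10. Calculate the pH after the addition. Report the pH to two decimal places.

Added H+ converts B(OH)4- to B(OH)3: B(OH)3 → 0.5 mol, B(OH)4- → 0.125 mol.
pKa = −log(6.6 × 10^-10) = 9.180
pH = pKa + log([A⁻]/[HA]) = 9.180 + log(0.125/0.5) = 9.180 -0.602

pH = 8.58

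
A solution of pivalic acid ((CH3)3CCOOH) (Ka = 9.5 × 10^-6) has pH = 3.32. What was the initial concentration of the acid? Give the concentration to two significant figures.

C₀ = 2.5 × 10^-2 M

[H+] = 10^(-3.32) = 4.79 × 10^-4 M = x
Ka = x²/(C₀ − x) ⇒ C₀ = x + x²/Ka
C₀ = 4.79 × 10^-4 + (4.79 × 10^-4)²/(9.5 × 10^-6) = 2.46 × 10^-2 M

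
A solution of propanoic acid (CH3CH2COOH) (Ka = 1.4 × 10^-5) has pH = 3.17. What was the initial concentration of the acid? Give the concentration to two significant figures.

[H+] = 10^(-3.17) = 6.76 × 10^-4 M = x
Ka = x²/(C₀ − x) ⇒ C₀ = x + x²/Ka
C₀ = 6.76 × 10^-4 + (6.76 × 10^-4)²/(1.4 × 10^-5) = 3.33 × 10^-2 M

C₀ = 3.3 × 10^-2 M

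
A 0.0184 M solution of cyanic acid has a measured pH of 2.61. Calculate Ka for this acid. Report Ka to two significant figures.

[H+] = 10^(-2.61) = 2.45 × 10^-3 M
At equilibrium [HA] = 0.0184 − 2.45 × 10^-3 = 1.59 × 10^-2 M
Ka = [H+][A-]/[HA] = (2.45 × 10^-3)² / 1.59 × 10^-2 = 3.8 × 10^-4

Ka = 3.8 × 10^-4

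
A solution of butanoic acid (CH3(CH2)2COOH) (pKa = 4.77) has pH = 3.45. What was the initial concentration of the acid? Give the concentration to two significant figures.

C₀ = 7.8 × 10^-3 M

[H+] = 10^(-3.45) = 3.55 × 10^-4 M = x
Ka = 10^(−4.77) = 1.70 × 10^-5
Ka = x²/(C₀ − x) ⇒ C₀ = x + x²/Ka
C₀ = 3.55 × 10^-4 + (3.55 × 10^-4)²/(1.70 × 10^-5) = 7.77 × 10^-3 M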